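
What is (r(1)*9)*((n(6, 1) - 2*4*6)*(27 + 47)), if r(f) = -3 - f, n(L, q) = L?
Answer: 111888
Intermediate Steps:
(r(1)*9)*((n(6, 1) - 2*4*6)*(27 + 47)) = ((-3 - 1*1)*9)*((6 - 2*4*6)*(27 + 47)) = ((-3 - 1)*9)*((6 - 8*6)*74) = (-4*9)*((6 - 48)*74) = -(-1512)*74 = -36*(-3108) = 111888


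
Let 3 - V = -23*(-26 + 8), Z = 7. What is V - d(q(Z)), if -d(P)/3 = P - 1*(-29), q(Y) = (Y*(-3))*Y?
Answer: -765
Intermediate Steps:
q(Y) = -3*Y² (q(Y) = (-3*Y)*Y = -3*Y²)
d(P) = -87 - 3*P (d(P) = -3*(P - 1*(-29)) = -3*(P + 29) = -3*(29 + P) = -87 - 3*P)
V = -411 (V = 3 - (-23)*(-26 + 8) = 3 - (-23)*(-18) = 3 - 1*414 = 3 - 414 = -411)
V - d(q(Z)) = -411 - (-87 - (-9)*7²) = -411 - (-87 - (-9)*49) = -411 - (-87 - 3*(-147)) = -411 - (-87 + 441) = -411 - 1*354 = -411 - 354 = -765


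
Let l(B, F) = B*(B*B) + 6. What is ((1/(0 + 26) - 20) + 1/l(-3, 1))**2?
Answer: 119355625/298116 ≈ 400.37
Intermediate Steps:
l(B, F) = 6 + B**3 (l(B, F) = B*B**2 + 6 = B**3 + 6 = 6 + B**3)
((1/(0 + 26) - 20) + 1/l(-3, 1))**2 = ((1/(0 + 26) - 20) + 1/(6 + (-3)**3))**2 = ((1/26 - 20) + 1/(6 - 27))**2 = ((1/26 - 20) + 1/(-21))**2 = (-519/26 - 1/21)**2 = (-10925/546)**2 = 119355625/298116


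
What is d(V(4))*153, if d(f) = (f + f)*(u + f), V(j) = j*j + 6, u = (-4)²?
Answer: 255816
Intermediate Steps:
u = 16
V(j) = 6 + j² (V(j) = j² + 6 = 6 + j²)
d(f) = 2*f*(16 + f) (d(f) = (f + f)*(16 + f) = (2*f)*(16 + f) = 2*f*(16 + f))
d(V(4))*153 = (2*(6 + 4²)*(16 + (6 + 4²)))*153 = (2*(6 + 16)*(16 + (6 + 16)))*153 = (2*22*(16 + 22))*153 = (2*22*38)*153 = 1672*153 = 255816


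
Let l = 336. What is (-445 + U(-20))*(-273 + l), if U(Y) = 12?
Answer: -27279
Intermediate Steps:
(-445 + U(-20))*(-273 + l) = (-445 + 12)*(-273 + 336) = -433*63 = -27279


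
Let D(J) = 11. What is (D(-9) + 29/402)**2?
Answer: 19811401/161604 ≈ 122.59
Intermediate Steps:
(D(-9) + 29/402)**2 = (11 + 29/402)**2 = (4451/402)**2 = 19811401/161604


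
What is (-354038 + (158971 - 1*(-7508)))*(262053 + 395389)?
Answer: -123309164078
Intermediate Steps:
(-354038 + (158971 - 1*(-7508)))*(262053 + 395389) = (-354038 + (158971 + 7508))*657442 = (-354038 + 166479)*657442 = -187559*657442 = -123309164078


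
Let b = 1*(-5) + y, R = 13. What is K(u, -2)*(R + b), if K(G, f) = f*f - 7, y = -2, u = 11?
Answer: -18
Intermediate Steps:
K(G, f) = -7 + f² (K(G, f) = f² - 7 = -7 + f²)
b = -7 (b = 1*(-5) - 2 = -5 - 2 = -7)
K(u, -2)*(R + b) = (-7 + (-2)²)*(13 - 7) = (-7 + 4)*6 = -3*6 = -18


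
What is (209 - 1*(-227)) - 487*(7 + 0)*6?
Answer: -20018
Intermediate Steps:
(209 - 1*(-227)) - 487*(7 + 0)*6 = (209 + 227) - 3409*6 = 436 - 487*42 = 436 - 20454 = -20018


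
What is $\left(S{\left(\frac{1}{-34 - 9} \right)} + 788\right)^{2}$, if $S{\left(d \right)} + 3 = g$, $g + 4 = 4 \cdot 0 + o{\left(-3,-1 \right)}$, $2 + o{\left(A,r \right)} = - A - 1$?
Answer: $609961$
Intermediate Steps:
$o{\left(A,r \right)} = -3 - A$ ($o{\left(A,r \right)} = -2 - \left(1 + A\right) = -3 - A$)
$g = -4$ ($g = -4 + \left(4 \cdot 0 - 0\right) = -4 + \left(0 + \left(-3 + 3\right)\right) = -4 + \left(0 + 0\right) = -4 + 0 = -4$)
$S{\left(d \right)} = -7$ ($S{\left(d \right)} = -3 - 4 = -7$)
$\left(S{\left(\frac{1}{-34 - 9} \right)} + 788\right)^{2} = \left(-7 + 788\right)^{2} = 781^{2} = 609961$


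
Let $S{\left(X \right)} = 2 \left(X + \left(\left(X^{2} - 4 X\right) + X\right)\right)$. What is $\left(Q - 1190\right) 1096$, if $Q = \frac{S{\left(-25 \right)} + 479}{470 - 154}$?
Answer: $- \frac{102533814}{79} \approx -1.2979 \cdot 10^{6}$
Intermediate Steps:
$S{\left(X \right)} = - 4 X + 2 X^{2}$ ($S{\left(X \right)} = 2 \left(X + \left(X^{2} - 3 X\right)\right) = 2 \left(X^{2} - 2 X\right) = - 4 X + 2 X^{2}$)
$Q = \frac{1829}{316}$ ($Q = \frac{2 \left(-25\right) \left(-2 - 25\right) + 479}{470 - 154} = \frac{2 \left(-25\right) \left(-27\right) + 479}{316} = \left(1350 + 479\right) \frac{1}{316} = 1829 \cdot \frac{1}{316} = \frac{1829}{316} \approx 5.788$)
$\left(Q - 1190\right) 1096 = \left(\frac{1829}{316} - 1190\right) 1096 = \left(- \frac{374211}{316}\right) 1096 = - \frac{102533814}{79}$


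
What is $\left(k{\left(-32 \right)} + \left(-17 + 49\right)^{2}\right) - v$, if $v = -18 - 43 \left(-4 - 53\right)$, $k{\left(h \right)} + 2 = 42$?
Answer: $-1369$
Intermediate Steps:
$k{\left(h \right)} = 40$ ($k{\left(h \right)} = -2 + 42 = 40$)
$v = 2433$ ($v = -18 - -2451 = -18 + 2451 = 2433$)
$\left(k{\left(-32 \right)} + \left(-17 + 49\right)^{2}\right) - v = \left(40 + \left(-17 + 49\right)^{2}\right) - 2433 = \left(40 + 32^{2}\right) - 2433 = \left(40 + 1024\right) - 2433 = 1064 - 2433 = -1369$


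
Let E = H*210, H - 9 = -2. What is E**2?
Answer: 2160900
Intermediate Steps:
H = 7 (H = 9 - 2 = 7)
E = 1470 (E = 7*210 = 1470)
E**2 = 1470**2 = 2160900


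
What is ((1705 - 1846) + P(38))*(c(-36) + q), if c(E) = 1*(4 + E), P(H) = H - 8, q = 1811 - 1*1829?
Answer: 5550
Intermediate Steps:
q = -18 (q = 1811 - 1829 = -18)
P(H) = -8 + H
c(E) = 4 + E
((1705 - 1846) + P(38))*(c(-36) + q) = ((1705 - 1846) + (-8 + 38))*((4 - 36) - 18) = (-141 + 30)*(-32 - 18) = -111*(-50) = 5550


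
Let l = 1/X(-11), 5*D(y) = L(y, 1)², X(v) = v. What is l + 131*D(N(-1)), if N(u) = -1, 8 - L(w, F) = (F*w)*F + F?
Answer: 92219/55 ≈ 1676.7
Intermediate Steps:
L(w, F) = 8 - F - w*F² (L(w, F) = 8 - ((F*w)*F + F) = 8 - (w*F² + F) = 8 - (F + w*F²) = 8 + (-F - w*F²) = 8 - F - w*F²)
D(y) = (7 - y)²/5 (D(y) = (8 - 1*1 - 1*y*1²)²/5 = (8 - 1 - 1*y*1)²/5 = (8 - 1 - y)²/5 = (7 - y)²/5)
l = -1/11 (l = 1/(-11) = -1/11 ≈ -0.090909)
l + 131*D(N(-1)) = -1/11 + 131*((-7 - 1)²/5) = -1/11 + 131*((⅕)*(-8)²) = -1/11 + 131*((⅕)*64) = -1/11 + 131*(64/5) = -1/11 + 8384/5 = 92219/55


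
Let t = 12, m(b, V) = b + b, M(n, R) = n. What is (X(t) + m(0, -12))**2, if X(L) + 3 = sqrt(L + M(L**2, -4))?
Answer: 165 - 12*sqrt(39) ≈ 90.060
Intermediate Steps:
m(b, V) = 2*b
X(L) = -3 + sqrt(L + L**2)
(X(t) + m(0, -12))**2 = ((-3 + sqrt(12*(1 + 12))) + 2*0)**2 = ((-3 + sqrt(12*13)) + 0)**2 = ((-3 + sqrt(156)) + 0)**2 = ((-3 + 2*sqrt(39)) + 0)**2 = (-3 + 2*sqrt(39))**2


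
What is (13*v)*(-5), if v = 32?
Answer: -2080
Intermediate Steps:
(13*v)*(-5) = (13*32)*(-5) = 416*(-5) = -2080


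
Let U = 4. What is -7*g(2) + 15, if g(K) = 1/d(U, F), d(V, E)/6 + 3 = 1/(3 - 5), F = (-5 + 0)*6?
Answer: 46/3 ≈ 15.333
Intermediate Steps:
F = -30 (F = -5*6 = -30)
d(V, E) = -21 (d(V, E) = -18 + 6/(3 - 5) = -18 + 6/(-2) = -18 + 6*(-½) = -18 - 3 = -21)
g(K) = -1/21 (g(K) = 1/(-21) = -1/21)
-7*g(2) + 15 = -7*(-1/21) + 15 = ⅓ + 15 = 46/3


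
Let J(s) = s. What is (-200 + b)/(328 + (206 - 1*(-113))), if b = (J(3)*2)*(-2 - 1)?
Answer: -218/647 ≈ -0.33694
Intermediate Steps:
b = -18 (b = (3*2)*(-2 - 1) = 6*(-3) = -18)
(-200 + b)/(328 + (206 - 1*(-113))) = (-200 - 18)/(328 + (206 - 1*(-113))) = -218/(328 + (206 + 113)) = -218/(328 + 319) = -218/647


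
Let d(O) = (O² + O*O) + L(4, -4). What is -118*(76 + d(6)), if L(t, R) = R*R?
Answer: -19352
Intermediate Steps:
L(t, R) = R²
d(O) = 16 + 2*O² (d(O) = (O² + O*O) + (-4)² = (O² + O²) + 16 = 2*O² + 16 = 16 + 2*O²)
-118*(76 + d(6)) = -118*(76 + (16 + 2*6²)) = -118*(76 + (16 + 2*36)) = -118*(76 + (16 + 72)) = -118*(76 + 88) = -118*164 = -19352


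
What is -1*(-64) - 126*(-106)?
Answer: 13420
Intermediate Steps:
-1*(-64) - 126*(-106) = 64 + 13356 = 13420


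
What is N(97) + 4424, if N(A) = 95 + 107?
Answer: 4626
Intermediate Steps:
N(A) = 202
N(97) + 4424 = 202 + 4424 = 4626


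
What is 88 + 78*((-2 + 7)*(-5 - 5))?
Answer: -3812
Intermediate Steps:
88 + 78*((-2 + 7)*(-5 - 5)) = 88 + 78*(5*(-10)) = 88 + 78*(-50) = 88 - 3900 = -3812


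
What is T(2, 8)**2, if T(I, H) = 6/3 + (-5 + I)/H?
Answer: 169/64 ≈ 2.6406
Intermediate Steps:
T(I, H) = 2 + (-5 + I)/H (T(I, H) = 6*(1/3) + (-5 + I)/H = 2 + (-5 + I)/H)
T(2, 8)**2 = ((-5 + 2 + 2*8)/8)**2 = ((-5 + 2 + 16)/8)**2 = ((1/8)*13)**2 = (13/8)**2 = 169/64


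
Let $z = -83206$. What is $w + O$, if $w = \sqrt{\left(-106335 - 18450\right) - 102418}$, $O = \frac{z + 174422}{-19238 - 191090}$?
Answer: $- \frac{11402}{26291} + i \sqrt{227203} \approx -0.43368 + 476.66 i$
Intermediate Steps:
$O = - \frac{11402}{26291}$ ($O = \frac{-83206 + 174422}{-19238 - 191090} = \frac{91216}{-210328} = 91216 \left(- \frac{1}{210328}\right) = - \frac{11402}{26291} \approx -0.43368$)
$w = i \sqrt{227203}$ ($w = \sqrt{\left(-106335 - 18450\right) - 102418} = \sqrt{-124785 - 102418} = \sqrt{-227203} = i \sqrt{227203} \approx 476.66 i$)
$w + O = i \sqrt{227203} - \frac{11402}{26291} = - \frac{11402}{26291} + i \sqrt{227203}$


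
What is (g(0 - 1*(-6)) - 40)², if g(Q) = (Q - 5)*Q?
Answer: 1156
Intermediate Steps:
g(Q) = Q*(-5 + Q) (g(Q) = (-5 + Q)*Q = Q*(-5 + Q))
(g(0 - 1*(-6)) - 40)² = ((0 - 1*(-6))*(-5 + (0 - 1*(-6))) - 40)² = ((0 + 6)*(-5 + (0 + 6)) - 40)² = (6*(-5 + 6) - 40)² = (6*1 - 40)² = (6 - 40)² = (-34)² = 1156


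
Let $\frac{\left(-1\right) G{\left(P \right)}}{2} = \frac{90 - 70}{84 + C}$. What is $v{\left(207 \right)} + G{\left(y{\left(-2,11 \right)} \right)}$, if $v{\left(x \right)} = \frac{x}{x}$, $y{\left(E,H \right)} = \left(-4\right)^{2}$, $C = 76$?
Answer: $\frac{3}{4} \approx 0.75$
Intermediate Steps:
$y{\left(E,H \right)} = 16$
$G{\left(P \right)} = - \frac{1}{4}$ ($G{\left(P \right)} = - 2 \frac{90 - 70}{84 + 76} = - 2 \cdot \frac{20}{160} = - 2 \cdot 20 \cdot \frac{1}{160} = \left(-2\right) \frac{1}{8} = - \frac{1}{4}$)
$v{\left(x \right)} = 1$
$v{\left(207 \right)} + G{\left(y{\left(-2,11 \right)} \right)} = 1 - \frac{1}{4} = \frac{3}{4}$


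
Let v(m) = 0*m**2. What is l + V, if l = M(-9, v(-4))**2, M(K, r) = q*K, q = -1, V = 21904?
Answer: 21985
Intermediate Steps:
v(m) = 0
M(K, r) = -K
l = 81 (l = (-1*(-9))**2 = 9**2 = 81)
l + V = 81 + 21904 = 21985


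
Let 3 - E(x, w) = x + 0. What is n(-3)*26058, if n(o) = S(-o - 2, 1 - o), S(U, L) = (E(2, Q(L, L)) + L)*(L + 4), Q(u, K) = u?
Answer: 1042320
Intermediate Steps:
E(x, w) = 3 - x (E(x, w) = 3 - (x + 0) = 3 - x)
S(U, L) = (1 + L)*(4 + L) (S(U, L) = ((3 - 1*2) + L)*(L + 4) = ((3 - 2) + L)*(4 + L) = (1 + L)*(4 + L))
n(o) = 9 + (1 - o)² - 5*o (n(o) = 4 + (1 - o)² + 5*(1 - o) = 4 + (1 - o)² + (5 - 5*o) = 9 + (1 - o)² - 5*o)
n(-3)*26058 = (10 + (-3)² - 7*(-3))*26058 = (10 + 9 + 21)*26058 = 40*26058 = 1042320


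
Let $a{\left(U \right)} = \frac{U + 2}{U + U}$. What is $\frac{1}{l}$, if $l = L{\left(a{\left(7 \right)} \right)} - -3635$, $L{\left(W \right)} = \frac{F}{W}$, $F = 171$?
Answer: $\frac{1}{3901} \approx 0.00025634$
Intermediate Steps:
$a{\left(U \right)} = \frac{2 + U}{2 U}$
$L{\left(W \right)} = \frac{171}{W}$
$l = 3901$ ($l = \frac{171}{\frac{1}{2} \cdot \frac{1}{7} \left(2 + 7\right)} - -3635 = \frac{171}{\frac{1}{2} \cdot \frac{1}{7} \cdot 9} + 3635 = \frac{171}{\frac{9}{14}} + 3635 = 171 \cdot \frac{14}{9} + 3635 = 266 + 3635 = 3901$)
$\frac{1}{l} = \frac{1}{3901}$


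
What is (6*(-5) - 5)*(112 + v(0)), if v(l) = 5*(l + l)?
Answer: -3920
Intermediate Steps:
v(l) = 10*l (v(l) = 5*(2*l) = 10*l)
(6*(-5) - 5)*(112 + v(0)) = (6*(-5) - 5)*(112 + 10*0) = (-30 - 5)*(112 + 0) = -35*112 = -3920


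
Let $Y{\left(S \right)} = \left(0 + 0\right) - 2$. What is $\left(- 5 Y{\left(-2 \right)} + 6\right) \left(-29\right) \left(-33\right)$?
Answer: $15312$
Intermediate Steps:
$Y{\left(S \right)} = -2$ ($Y{\left(S \right)} = 0 - 2 = -2$)
$\left(- 5 Y{\left(-2 \right)} + 6\right) \left(-29\right) \left(-33\right) = \left(\left(-5\right) \left(-2\right) + 6\right) \left(-29\right) \left(-33\right) = \left(10 + 6\right) \left(-29\right) \left(-33\right) = 16 \left(-29\right) \left(-33\right) = \left(-464\right) \left(-33\right) = 15312$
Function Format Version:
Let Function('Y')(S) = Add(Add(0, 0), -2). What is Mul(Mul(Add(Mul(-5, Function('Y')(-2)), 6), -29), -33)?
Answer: 15312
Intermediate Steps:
Function('Y')(S) = -2 (Function('Y')(S) = Add(0, -2) = -2)
Mul(Mul(Add(Mul(-5, Function('Y')(-2)), 6), -29), -33) = Mul(Mul(Add(Mul(-5, -2), 6), -29), -33) = Mul(Mul(Add(10, 6), -29), -33) = Mul(Mul(16, -29), -33) = Mul(-464, -33) = 15312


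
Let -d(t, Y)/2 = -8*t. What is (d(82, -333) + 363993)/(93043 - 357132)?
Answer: -365305/264089 ≈ -1.3833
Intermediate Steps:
d(t, Y) = 16*t (d(t, Y) = -(-16)*t = 16*t)
(d(82, -333) + 363993)/(93043 - 357132) = (16*82 + 363993)/(93043 - 357132) = (1312 + 363993)/(-264089) = 365305*(-1/264089) = -365305/264089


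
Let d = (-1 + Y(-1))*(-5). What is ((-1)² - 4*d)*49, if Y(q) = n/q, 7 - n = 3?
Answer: -4851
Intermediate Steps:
n = 4 (n = 7 - 1*3 = 7 - 3 = 4)
Y(q) = 4/q
d = 25 (d = (-1 + 4/(-1))*(-5) = (-1 + 4*(-1))*(-5) = (-1 - 4)*(-5) = -5*(-5) = 25)
((-1)² - 4*d)*49 = ((-1)² - 4*25)*49 = (1 - 100)*49 = -99*49 = -4851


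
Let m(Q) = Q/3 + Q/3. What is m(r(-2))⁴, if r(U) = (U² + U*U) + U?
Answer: 256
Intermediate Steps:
r(U) = U + 2*U² (r(U) = (U² + U²) + U = 2*U² + U = U + 2*U²)
m(Q) = 2*Q/3 (m(Q) = Q*(⅓) + Q*(⅓) = Q/3 + Q/3 = 2*Q/3)
m(r(-2))⁴ = (2*(-2*(1 + 2*(-2)))/3)⁴ = (2*(-2*(1 - 4))/3)⁴ = (2*(-2*(-3))/3)⁴ = ((⅔)*6)⁴ = 4⁴ = 256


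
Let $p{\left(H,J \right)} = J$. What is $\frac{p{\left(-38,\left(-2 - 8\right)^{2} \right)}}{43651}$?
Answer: $\frac{100}{43651} \approx 0.0022909$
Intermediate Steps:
$\frac{p{\left(-38,\left(-2 - 8\right)^{2} \right)}}{43651} = \frac{\left(-2 - 8\right)^{2}}{43651} = \left(-10\right)^{2} \cdot \frac{1}{43651} = 100 \cdot \frac{1}{43651} = \frac{100}{43651}$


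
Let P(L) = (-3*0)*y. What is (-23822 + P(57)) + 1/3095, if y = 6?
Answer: -73729089/3095 ≈ -23822.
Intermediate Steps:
P(L) = 0 (P(L) = -3*0*6 = 0*6 = 0)
(-23822 + P(57)) + 1/3095 = (-23822 + 0) + 1/3095 = -23822 + 1/3095 = -73729089/3095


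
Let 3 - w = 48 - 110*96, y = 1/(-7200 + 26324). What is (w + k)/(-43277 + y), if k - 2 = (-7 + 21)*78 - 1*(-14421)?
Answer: -497797720/827629347 ≈ -0.60147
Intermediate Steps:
y = 1/19124 ≈ 5.2290e-5
k = 15515 (k = 2 + ((-7 + 21)*78 - 1*(-14421)) = 2 + (14*78 + 14421) = 2 + (1092 + 14421) = 2 + 15513 = 15515)
w = 10515 (w = 3 - (48 - 110*96) = 3 - (48 - 10560) = 3 - 1*(-10512) = 3 + 10512 = 10515)
(w + k)/(-43277 + y) = (10515 + 15515)/(-43277 + 1/19124) = 26030/(-827629347/19124) = 26030*(-19124/827629347) = -497797720/827629347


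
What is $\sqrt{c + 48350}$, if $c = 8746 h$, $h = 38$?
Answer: $\sqrt{380698} \approx 617.01$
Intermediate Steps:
$c = 332348$ ($c = 8746 \cdot 38 = 332348$)
$\sqrt{c + 48350} = \sqrt{332348 + 48350} = \sqrt{380698}$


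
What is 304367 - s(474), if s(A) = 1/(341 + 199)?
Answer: 164358179/540 ≈ 3.0437e+5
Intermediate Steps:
s(A) = 1/540
304367 - s(474) = 304367 - 1*1/540 = 304367 - 1/540 = 164358179/540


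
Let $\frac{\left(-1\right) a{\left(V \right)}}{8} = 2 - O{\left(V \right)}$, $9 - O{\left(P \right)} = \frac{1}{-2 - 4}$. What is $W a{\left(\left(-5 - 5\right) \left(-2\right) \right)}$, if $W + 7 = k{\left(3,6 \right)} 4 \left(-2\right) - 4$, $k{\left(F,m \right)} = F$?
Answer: $- \frac{6020}{3} \approx -2006.7$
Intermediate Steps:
$O{\left(P \right)} = \frac{55}{6}$ ($O{\left(P \right)} = 9 - \frac{1}{-2 - 4} = 9 - \frac{1}{-6} = 9 - - \frac{1}{6} = 9 + \frac{1}{6} = \frac{55}{6}$)
$a{\left(V \right)} = \frac{172}{3}$ ($a{\left(V \right)} = - 8 \left(2 - \frac{55}{6}\right) = \left(-8\right) \left(- \frac{43}{6}\right) = \frac{172}{3}$)
$W = -35$ ($W = -7 + \left(3 \cdot 4 \left(-2\right) - 4\right) = -7 + \left(3 \left(-8\right) - 4\right) = -7 - 28 = -35$)
$W a{\left(\left(-5 - 5\right) \left(-2\right) \right)} = \left(-35\right) \frac{172}{3} = - \frac{6020}{3}$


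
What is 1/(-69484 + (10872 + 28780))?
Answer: -1/29832 ≈ -3.3521e-5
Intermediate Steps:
1/(-69484 + (10872 + 28780)) = 1/(-69484 + 39652) = 1/(-29832) = -1/29832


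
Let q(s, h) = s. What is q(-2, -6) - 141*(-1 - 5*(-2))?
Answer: -1271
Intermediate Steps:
q(-2, -6) - 141*(-1 - 5*(-2)) = -2 - 141*(-1 - 5*(-2)) = -2 - 141*(-1 + 10) = -2 - 141*9 = -2 - 1269 = -1271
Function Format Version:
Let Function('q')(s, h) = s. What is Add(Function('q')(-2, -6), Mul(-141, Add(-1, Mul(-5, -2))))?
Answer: -1271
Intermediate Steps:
Add(Function('q')(-2, -6), Mul(-141, Add(-1, Mul(-5, -2)))) = Add(-2, Mul(-141, Add(-1, Mul(-5, -2)))) = Add(-2, Mul(-141, Add(-1, 10))) = Add(-2, Mul(-141, 9)) = Add(-2, -1269) = -1271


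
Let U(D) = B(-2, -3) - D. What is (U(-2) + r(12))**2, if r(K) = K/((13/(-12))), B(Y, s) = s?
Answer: 24649/169 ≈ 145.85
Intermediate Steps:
U(D) = -3 - D
r(K) = -12*K/13 (r(K) = K/((13*(-1/12))) = K/(-13/12) = K*(-12/13) = -12*K/13)
(U(-2) + r(12))**2 = ((-3 - 1*(-2)) - 12/13*12)**2 = ((-3 + 2) - 144/13)**2 = (-1 - 144/13)**2 = (-157/13)**2 = 24649/169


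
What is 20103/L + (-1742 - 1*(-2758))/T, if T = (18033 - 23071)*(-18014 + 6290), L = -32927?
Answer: -148420066738/243106264203 ≈ -0.61052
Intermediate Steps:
T = 59065512 (T = -5038*(-11724) = 59065512)
20103/L + (-1742 - 1*(-2758))/T = 20103/(-32927) + (-1742 - 1*(-2758))/59065512 = 20103*(-1/32927) + (-1742 + 2758)*(1/59065512) = -20103/32927 + 1016*(1/59065512) = -20103/32927 + 127/7383189 = -148420066738/243106264203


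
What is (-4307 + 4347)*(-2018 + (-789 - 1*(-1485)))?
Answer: -52880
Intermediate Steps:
(-4307 + 4347)*(-2018 + (-789 - 1*(-1485))) = 40*(-2018 + (-789 + 1485)) = 40*(-2018 + 696) = 40*(-1322) = -52880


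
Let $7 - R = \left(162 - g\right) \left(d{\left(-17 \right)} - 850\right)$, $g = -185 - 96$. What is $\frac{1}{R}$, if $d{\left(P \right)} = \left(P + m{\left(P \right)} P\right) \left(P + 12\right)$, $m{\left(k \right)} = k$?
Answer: $\frac{1}{979037} \approx 1.0214 \cdot 10^{-6}$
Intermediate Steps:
$g = -281$ ($g = -185 - 96 = -281$)
$d{\left(P \right)} = \left(12 + P\right) \left(P + P^{2}\right)$ ($d{\left(P \right)} = \left(P + P P\right) \left(P + 12\right) = \left(P + P^{2}\right) \left(12 + P\right) = \left(12 + P\right) \left(P + P^{2}\right)$)
$R = 979037$ ($R = 7 - \left(162 - -281\right) \left(- 17 \left(12 + \left(-17\right)^{2} + 13 \left(-17\right)\right) - 850\right) = 7 - \left(162 + 281\right) \left(- 17 \left(12 + 289 - 221\right) - 850\right) = 7 - 443 \left(\left(-17\right) 80 - 850\right) = 7 - 443 \left(-1360 - 850\right) = 7 - 443 \left(-2210\right) = 7 - -979030 = 7 + 979030 = 979037$)
$\frac{1}{R} = \frac{1}{979037}$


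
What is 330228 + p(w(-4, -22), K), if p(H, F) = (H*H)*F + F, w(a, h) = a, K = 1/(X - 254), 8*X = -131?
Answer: 714283028/2163 ≈ 3.3023e+5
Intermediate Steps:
X = -131/8 (X = (⅛)*(-131) = -131/8 ≈ -16.375)
K = -8/2163 (K = 1/(-131/8 - 254) = 1/(-2163/8) = -8/2163 ≈ -0.0036986)
p(H, F) = F + F*H² (p(H, F) = H²*F + F = F*H² + F = F + F*H²)
330228 + p(w(-4, -22), K) = 330228 - 8*(1 + (-4)²)/2163 = 330228 - 8*(1 + 16)/2163 = 330228 - 8/2163*17 = 330228 - 136/2163 = 714283028/2163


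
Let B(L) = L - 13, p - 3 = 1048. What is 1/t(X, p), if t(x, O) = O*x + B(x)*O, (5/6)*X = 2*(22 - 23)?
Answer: -5/93539 ≈ -5.3454e-5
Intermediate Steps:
p = 1051 (p = 3 + 1048 = 1051)
B(L) = -13 + L
X = -12/5 (X = 6*(2*(22 - 23))/5 = 6*(2*(-1))/5 = (6/5)*(-2) = -12/5 ≈ -2.4000)
t(x, O) = O*x + O*(-13 + x) (t(x, O) = O*x + (-13 + x)*O = O*x + O*(-13 + x))
1/t(X, p) = 1/(1051*(-13 + 2*(-12/5))) = 1/(1051*(-13 - 24/5)) = 1/(1051*(-89/5)) = 1/(-93539/5) = -5/93539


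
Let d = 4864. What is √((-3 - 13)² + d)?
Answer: 32*√5 ≈ 71.554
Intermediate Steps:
√((-3 - 13)² + d) = √((-3 - 13)² + 4864) = √((-16)² + 4864) = √(256 + 4864) = √5120 = 32*√5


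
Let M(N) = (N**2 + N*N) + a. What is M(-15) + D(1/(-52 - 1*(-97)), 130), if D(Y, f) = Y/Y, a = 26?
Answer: 477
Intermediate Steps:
M(N) = 26 + 2*N**2 (M(N) = (N**2 + N*N) + 26 = (N**2 + N**2) + 26 = 2*N**2 + 26 = 26 + 2*N**2)
D(Y, f) = 1
M(-15) + D(1/(-52 - 1*(-97)), 130) = (26 + 2*(-15)**2) + 1 = (26 + 2*225) + 1 = (26 + 450) + 1 = 476 + 1 = 477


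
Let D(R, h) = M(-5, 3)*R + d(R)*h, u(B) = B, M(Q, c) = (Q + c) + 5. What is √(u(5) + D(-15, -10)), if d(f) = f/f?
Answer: 5*I*√2 ≈ 7.0711*I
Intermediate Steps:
M(Q, c) = 5 + Q + c
d(f) = 1
D(R, h) = h + 3*R (D(R, h) = (5 - 5 + 3)*R + 1*h = 3*R + h = h + 3*R)
√(u(5) + D(-15, -10)) = √(5 + (-10 + 3*(-15))) = √(5 + (-10 - 45)) = √(5 - 55) = √(-50) = 5*I*√2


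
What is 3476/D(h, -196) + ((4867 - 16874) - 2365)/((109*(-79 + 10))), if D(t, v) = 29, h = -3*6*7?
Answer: 26559784/218109 ≈ 121.77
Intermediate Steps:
h = -126 (h = -18*7 = -126)
3476/D(h, -196) + ((4867 - 16874) - 2365)/((109*(-79 + 10))) = 3476/29 + ((4867 - 16874) - 2365)/((109*(-79 + 10))) = 3476*(1/29) + (-12007 - 2365)/((109*(-69))) = 3476/29 - 14372/(-7521) = 3476/29 - 14372*(-1/7521) = 3476/29 + 14372/7521 = 26559784/218109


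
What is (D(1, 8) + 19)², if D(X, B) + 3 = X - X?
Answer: 256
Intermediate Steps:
D(X, B) = -3 (D(X, B) = -3 + (X - X) = -3 + 0 = -3)
(D(1, 8) + 19)² = (-3 + 19)² = 16² = 256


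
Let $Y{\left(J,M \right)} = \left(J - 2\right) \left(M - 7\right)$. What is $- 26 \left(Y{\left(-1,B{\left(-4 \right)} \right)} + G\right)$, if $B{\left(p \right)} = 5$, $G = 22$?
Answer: $-728$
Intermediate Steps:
$Y{\left(J,M \right)} = \left(-7 + M\right) \left(-2 + J\right)$ ($Y{\left(J,M \right)} = \left(-2 + J\right) \left(-7 + M\right) = \left(-7 + M\right) \left(-2 + J\right)$)
$- 26 \left(Y{\left(-1,B{\left(-4 \right)} \right)} + G\right) = - 26 \left(\left(14 - -7 - 10 - 5\right) + 22\right) = - 26 \left(\left(14 + 7 - 10 - 5\right) + 22\right) = - 26 \left(6 + 22\right) = \left(-26\right) 28 = -728$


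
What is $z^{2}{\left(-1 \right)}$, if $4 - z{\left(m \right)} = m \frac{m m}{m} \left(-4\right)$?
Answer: $64$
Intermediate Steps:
$z{\left(m \right)} = 4 + 4 m^{2}$ ($z{\left(m \right)} = 4 - m \frac{m m}{m} \left(-4\right) = 4 - m \frac{m^{2}}{m} \left(-4\right) = 4 - m m \left(-4\right) = 4 - m^{2} \left(-4\right) = 4 - - 4 m^{2} = 4 + 4 m^{2}$)
$z^{2}{\left(-1 \right)} = \left(4 + 4 \left(-1\right)^{2}\right)^{2} = \left(4 + 4 \cdot 1\right)^{2} = \left(4 + 4\right)^{2} = 8^{2} = 64$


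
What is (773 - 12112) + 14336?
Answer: 2997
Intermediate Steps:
(773 - 12112) + 14336 = -11339 + 14336 = 2997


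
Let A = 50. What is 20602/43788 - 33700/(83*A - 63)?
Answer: -695727613/89480778 ≈ -7.7752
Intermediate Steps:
20602/43788 - 33700/(83*A - 63) = 20602/43788 - 33700/(83*50 - 63) = 20602*(1/43788) - 33700/(4150 - 63) = 10301/21894 - 33700/4087 = -695727613/89480778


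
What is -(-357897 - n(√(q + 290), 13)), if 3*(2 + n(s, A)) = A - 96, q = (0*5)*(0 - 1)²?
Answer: 1073602/3 ≈ 3.5787e+5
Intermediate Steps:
q = 0 (q = 0*(-1)² = 0*1 = 0)
n(s, A) = -34 + A/3 (n(s, A) = -2 + (A - 96)/3 = -2 + (-96 + A)/3 = -2 + (-32 + A/3) = -34 + A/3)
-(-357897 - n(√(q + 290), 13)) = -(-357897 - (-34 + (⅓)*13)) = -(-357897 - (-34 + 13/3)) = -(-357897 - 1*(-89/3)) = -(-357897 + 89/3) = -1*(-1073602/3) = 1073602/3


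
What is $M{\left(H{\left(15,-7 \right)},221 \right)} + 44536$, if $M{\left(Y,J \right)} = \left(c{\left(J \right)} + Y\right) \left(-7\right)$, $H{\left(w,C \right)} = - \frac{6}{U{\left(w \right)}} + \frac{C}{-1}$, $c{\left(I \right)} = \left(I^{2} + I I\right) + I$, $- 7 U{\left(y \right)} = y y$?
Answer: $- \frac{48062648}{75} \approx -6.4084 \cdot 10^{5}$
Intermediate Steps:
$U{\left(y \right)} = - \frac{y^{2}}{7}$ ($U{\left(y \right)} = - \frac{y y}{7} = - \frac{y^{2}}{7}$)
$c{\left(I \right)} = I + 2 I^{2}$ ($c{\left(I \right)} = \left(I^{2} + I^{2}\right) + I = 2 I^{2} + I = I + 2 I^{2}$)
$H{\left(w,C \right)} = - C + \frac{42}{w^{2}}$ ($H{\left(w,C \right)} = - \frac{6}{\left(- \frac{1}{7}\right) w^{2}} + \frac{C}{-1} = - 6 \left(- \frac{7}{w^{2}}\right) + C \left(-1\right) = \frac{42}{w^{2}} - C = - C + \frac{42}{w^{2}}$)
$M{\left(Y,J \right)} = - 7 Y - 7 J \left(1 + 2 J\right)$ ($M{\left(Y,J \right)} = \left(J \left(1 + 2 J\right) + Y\right) \left(-7\right) = \left(Y + J \left(1 + 2 J\right)\right) \left(-7\right) = - 7 Y - 7 J \left(1 + 2 J\right)$)
$M{\left(H{\left(15,-7 \right)},221 \right)} + 44536 = \left(- 7 \left(\left(-1\right) \left(-7\right) + \frac{42}{225}\right) - 1547 \left(1 + 2 \cdot 221\right)\right) + 44536 = \left(- 7 \left(7 + 42 \cdot \frac{1}{225}\right) - 1547 \left(1 + 442\right)\right) + 44536 = \left(- 7 \left(7 + \frac{14}{75}\right) - 1547 \cdot 443\right) + 44536 = \left(\left(-7\right) \frac{539}{75} - 685321\right) + 44536 = \left(- \frac{3773}{75} - 685321\right) + 44536 = - \frac{51402848}{75} + 44536 = - \frac{48062648}{75}$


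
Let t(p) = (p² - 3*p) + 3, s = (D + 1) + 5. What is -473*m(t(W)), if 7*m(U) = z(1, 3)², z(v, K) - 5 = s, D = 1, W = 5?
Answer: -68112/7 ≈ -9730.3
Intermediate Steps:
s = 7 (s = (1 + 1) + 5 = 2 + 5 = 7)
t(p) = 3 + p² - 3*p
z(v, K) = 12 (z(v, K) = 5 + 7 = 12)
m(U) = 144/7 (m(U) = (⅐)*12² = (⅐)*144 = 144/7)
-473*m(t(W)) = -473*144/7 = -68112/7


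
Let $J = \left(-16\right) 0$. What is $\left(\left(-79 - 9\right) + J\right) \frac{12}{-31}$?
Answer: $\frac{1056}{31} \approx 34.065$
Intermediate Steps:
$J = 0$
$\left(\left(-79 - 9\right) + J\right) \frac{12}{-31} = \left(\left(-79 - 9\right) + 0\right) \frac{12}{-31} = \left(-88 + 0\right) 12 \left(- \frac{1}{31}\right) = \left(-88\right) \left(- \frac{12}{31}\right) = \frac{1056}{31}$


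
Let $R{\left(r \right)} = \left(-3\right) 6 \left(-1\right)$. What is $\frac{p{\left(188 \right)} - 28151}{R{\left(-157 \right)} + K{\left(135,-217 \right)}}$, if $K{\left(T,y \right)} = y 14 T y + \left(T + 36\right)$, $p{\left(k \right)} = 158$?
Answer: $- \frac{1333}{4238019} \approx -0.00031453$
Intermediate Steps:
$R{\left(r \right)} = 18$ ($R{\left(r \right)} = \left(-18\right) \left(-1\right) = 18$)
$K{\left(T,y \right)} = 36 + T + 14 T y^{2}$ ($K{\left(T,y \right)} = 14 y T y + \left(36 + T\right) = 14 T y y + \left(36 + T\right) = 14 T y^{2} + \left(36 + T\right) = 36 + T + 14 T y^{2}$)
$\frac{p{\left(188 \right)} - 28151}{R{\left(-157 \right)} + K{\left(135,-217 \right)}} = \frac{158 - 28151}{18 + \left(36 + 135 + 14 \cdot 135 \left(-217\right)^{2}\right)} = - \frac{27993}{18 + \left(36 + 135 + 14 \cdot 135 \cdot 47089\right)} = - \frac{27993}{18 + \left(36 + 135 + 88998210\right)} = - \frac{27993}{18 + 88998381} = - \frac{27993}{88998399} = \left(-27993\right) \frac{1}{88998399} = - \frac{1333}{4238019}$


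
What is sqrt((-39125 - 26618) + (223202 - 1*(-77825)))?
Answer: 2*sqrt(58821) ≈ 485.06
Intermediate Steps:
sqrt((-39125 - 26618) + (223202 - 1*(-77825))) = sqrt(-65743 + (223202 + 77825)) = sqrt(-65743 + 301027) = sqrt(235284) = 2*sqrt(58821)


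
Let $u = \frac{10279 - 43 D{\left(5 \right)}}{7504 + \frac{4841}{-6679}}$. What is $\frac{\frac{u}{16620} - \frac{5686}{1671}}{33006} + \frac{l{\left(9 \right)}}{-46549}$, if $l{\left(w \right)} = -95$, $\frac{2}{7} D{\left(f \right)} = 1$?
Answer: $\frac{306931153743081756431}{158394198334546573150000} \approx 0.0019378$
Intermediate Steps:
$D{\left(f \right)} = \frac{7}{2}$ ($D{\left(f \right)} = \frac{7}{2} \cdot 1 = \frac{7}{2}$)
$u = \frac{135296503}{100228750}$ ($u = \frac{10279 - \frac{301}{2}}{7504 + \frac{4841}{-6679}} = \frac{10279 - \frac{301}{2}}{7504 + 4841 \left(- \frac{1}{6679}\right)} = \frac{20257}{2 \left(7504 - \frac{4841}{6679}\right)} = \frac{20257}{2 \cdot \frac{50114375}{6679}} = \frac{20257}{2} \cdot \frac{6679}{50114375} = \frac{135296503}{100228750} \approx 1.3499$)
$\frac{\frac{u}{16620} - \frac{5686}{1671}}{33006} + \frac{l{\left(9 \right)}}{-46549} = \frac{\frac{135296503}{100228750 \cdot 16620} - \frac{5686}{1671}}{33006} - \frac{95}{-46549} = \left(\frac{135296503}{100228750} \cdot \frac{1}{16620} - \frac{5686}{1671}\right) \frac{1}{33006} - - \frac{95}{46549} = \left(\frac{135296503}{1665801825000} - \frac{5686}{1671}\right) \frac{1}{33006} + \frac{95}{46549} = \left(- \frac{1052391455165943}{309283872175000}\right) \frac{1}{33006} + \frac{95}{46549} = - \frac{350797151721981}{3402741161669350000} + \frac{95}{46549} = \frac{306931153743081756431}{158394198334546573150000}$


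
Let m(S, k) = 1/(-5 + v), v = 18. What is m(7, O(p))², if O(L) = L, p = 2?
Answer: 1/169 ≈ 0.0059172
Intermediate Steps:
m(S, k) = 1/13 (m(S, k) = 1/(-5 + 18) = 1/13)
m(7, O(p))² = (1/13)² = 1/169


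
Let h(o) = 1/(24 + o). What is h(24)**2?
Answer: 1/2304 ≈ 0.00043403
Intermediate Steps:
h(24)**2 = (1/(24 + 24))**2 = (1/48)**2 = 1/2304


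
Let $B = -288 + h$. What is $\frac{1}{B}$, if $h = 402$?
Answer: $\frac{1}{114} \approx 0.0087719$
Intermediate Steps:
$B = 114$ ($B = -288 + 402 = 114$)
$\frac{1}{B} = \frac{1}{114}$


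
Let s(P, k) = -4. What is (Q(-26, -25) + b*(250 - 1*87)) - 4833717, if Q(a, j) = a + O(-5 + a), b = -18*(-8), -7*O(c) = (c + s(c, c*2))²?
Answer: -4810446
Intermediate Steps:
O(c) = -(-4 + c)²/7 (O(c) = -(c - 4)²/7 = -(-4 + c)²/7)
b = 144
Q(a, j) = a - (-9 + a)²/7 (Q(a, j) = a - (-4 + (-5 + a))²/7 = a - (-9 + a)²/7)
(Q(-26, -25) + b*(250 - 1*87)) - 4833717 = ((-26 - (-9 - 26)²/7) + 144*(250 - 1*87)) - 4833717 = ((-26 - ⅐*(-35)²) + 144*(250 - 87)) - 4833717 = ((-26 - ⅐*1225) + 144*163) - 4833717 = ((-26 - 175) + 23472) - 4833717 = (-201 + 23472) - 4833717 = 23271 - 4833717 = -4810446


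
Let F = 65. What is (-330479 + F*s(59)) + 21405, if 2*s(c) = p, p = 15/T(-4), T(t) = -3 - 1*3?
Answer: -1236621/4 ≈ -3.0916e+5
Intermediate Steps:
T(t) = -6 (T(t) = -3 - 3 = -6)
p = -5/2 (p = 15/(-6) = 15*(-⅙) = -5/2 ≈ -2.5000)
s(c) = -5/4 (s(c) = (½)*(-5/2) = -5/4)
(-330479 + F*s(59)) + 21405 = (-330479 + 65*(-5/4)) + 21405 = (-330479 - 325/4) + 21405 = -1322241/4 + 21405 = -1236621/4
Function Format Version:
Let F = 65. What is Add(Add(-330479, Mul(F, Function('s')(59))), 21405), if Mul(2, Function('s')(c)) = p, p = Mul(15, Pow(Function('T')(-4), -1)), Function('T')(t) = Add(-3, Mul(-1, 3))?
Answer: Rational(-1236621, 4) ≈ -3.0916e+5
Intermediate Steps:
Function('T')(t) = -6 (Function('T')(t) = Add(-3, -3) = -6)
p = Rational(-5, 2) (p = Mul(15, Pow(-6, -1)) = Mul(15, Rational(-1, 6)) = Rational(-5, 2) ≈ -2.5000)
Function('s')(c) = Rational(-5, 4) (Function('s')(c) = Mul(Rational(1, 2), Rational(-5, 2)) = Rational(-5, 4))
Add(Add(-330479, Mul(F, Function('s')(59))), 21405) = Add(Add(-330479, Mul(65, Rational(-5, 4))), 21405) = Add(Add(-330479, Rational(-325, 4)), 21405) = Add(Rational(-1322241, 4), 21405) = Rational(-1236621, 4)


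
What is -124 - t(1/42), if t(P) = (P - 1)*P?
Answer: -218695/1764 ≈ -123.98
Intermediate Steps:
t(P) = P*(-1 + P) (t(P) = (-1 + P)*P = P*(-1 + P))
-124 - t(1/42) = -124 - (-1 + 1/42)/42 = -124 - (-41)/(42*42) = -124 - 1*(-41/1764) = -124 + 41/1764 = -218695/1764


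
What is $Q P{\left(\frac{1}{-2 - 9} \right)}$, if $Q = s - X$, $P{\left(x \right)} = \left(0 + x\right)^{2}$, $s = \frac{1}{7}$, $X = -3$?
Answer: $\frac{2}{77} \approx 0.025974$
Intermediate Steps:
$s = \frac{1}{7} \approx 0.14286$
$P{\left(x \right)} = x^{2}$
$Q = \frac{22}{7}$ ($Q = \frac{1}{7} - -3 = \frac{1}{7} + 3 = \frac{22}{7} \approx 3.1429$)
$Q P{\left(\frac{1}{-2 - 9} \right)} = \frac{22 \left(\frac{1}{-2 - 9}\right)^{2}}{7} = \frac{22 \left(\frac{1}{-11}\right)^{2}}{7} = \frac{22 \left(- \frac{1}{11}\right)^{2}}{7} = \frac{22}{7} \cdot \frac{1}{121} = \frac{2}{77}$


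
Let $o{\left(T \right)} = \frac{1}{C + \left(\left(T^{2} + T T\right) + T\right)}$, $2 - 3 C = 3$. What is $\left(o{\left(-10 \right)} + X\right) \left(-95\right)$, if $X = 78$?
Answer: $- \frac{4216575}{569} \approx -7410.5$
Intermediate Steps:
$C = - \frac{1}{3}$ ($C = \frac{2}{3} - 1 = - \frac{1}{3} \approx -0.33333$)
$o{\left(T \right)} = \frac{1}{- \frac{1}{3} + T + 2 T^{2}}$ ($o{\left(T \right)} = \frac{1}{- \frac{1}{3} + \left(\left(T^{2} + T T\right) + T\right)} = \frac{1}{- \frac{1}{3} + \left(\left(T^{2} + T^{2}\right) + T\right)} = \frac{1}{- \frac{1}{3} + \left(2 T^{2} + T\right)} = \frac{1}{- \frac{1}{3} + \left(T + 2 T^{2}\right)} = \frac{1}{- \frac{1}{3} + T + 2 T^{2}}$)
$\left(o{\left(-10 \right)} + X\right) \left(-95\right) = \left(\frac{3}{-1 + 3 \left(-10\right) + 6 \left(-10\right)^{2}} + 78\right) \left(-95\right) = \left(\frac{3}{-1 - 30 + 6 \cdot 100} + 78\right) \left(-95\right) = \left(\frac{3}{-1 - 30 + 600} + 78\right) \left(-95\right) = \left(\frac{3}{569} + 78\right) \left(-95\right) = \frac{44385}{569} \left(-95\right) = - \frac{4216575}{569}$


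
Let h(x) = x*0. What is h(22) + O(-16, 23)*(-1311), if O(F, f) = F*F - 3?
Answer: -331683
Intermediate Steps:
h(x) = 0
O(F, f) = -3 + F² (O(F, f) = F² - 3 = -3 + F²)
h(22) + O(-16, 23)*(-1311) = 0 + (-3 + (-16)²)*(-1311) = 0 + (-3 + 256)*(-1311) = 0 + 253*(-1311) = 0 - 331683 = -331683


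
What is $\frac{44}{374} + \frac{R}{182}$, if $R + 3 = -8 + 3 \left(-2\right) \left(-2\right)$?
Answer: $\frac{381}{3094} \approx 0.12314$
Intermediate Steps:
$R = 1$ ($R = -3 - \left(8 - 3 \left(-2\right) \left(-2\right)\right) = -3 - -4 = -3 + \left(-8 + 12\right) = -3 + 4 = 1$)
$\frac{44}{374} + \frac{R}{182} = \frac{44}{374} + 1 \cdot \frac{1}{182} = 44 \cdot \frac{1}{374} + 1 \cdot \frac{1}{182} = \frac{2}{17} + \frac{1}{182} = \frac{381}{3094}$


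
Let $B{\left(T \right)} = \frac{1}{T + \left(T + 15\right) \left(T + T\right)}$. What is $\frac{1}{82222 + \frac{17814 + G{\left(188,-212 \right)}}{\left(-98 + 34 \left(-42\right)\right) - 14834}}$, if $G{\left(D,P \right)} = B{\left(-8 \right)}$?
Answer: $\frac{1963200}{161416092721} \approx 1.2162 \cdot 10^{-5}$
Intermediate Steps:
$B{\left(T \right)} = \frac{1}{T + 2 T \left(15 + T\right)}$ ($B{\left(T \right)} = \frac{1}{T + \left(15 + T\right) 2 T} = \frac{1}{T + 2 T \left(15 + T\right)}$)
$G{\left(D,P \right)} = - \frac{1}{120}$ ($G{\left(D,P \right)} = \frac{1}{\left(-8\right) \left(31 + 2 \left(-8\right)\right)} = - \frac{1}{8 \left(31 - 16\right)} = - \frac{1}{8 \cdot 15} = \left(- \frac{1}{8}\right) \frac{1}{15} = - \frac{1}{120}$)
$\frac{1}{82222 + \frac{17814 + G{\left(188,-212 \right)}}{\left(-98 + 34 \left(-42\right)\right) - 14834}} = \frac{1}{82222 + \frac{17814 - \frac{1}{120}}{\left(-98 + 34 \left(-42\right)\right) - 14834}} = \frac{1}{82222 + \frac{2137679}{120 \left(\left(-98 - 1428\right) - 14834\right)}} = \frac{1}{82222 + \frac{2137679}{120 \left(-1526 - 14834\right)}} = \frac{1}{82222 + \frac{2137679}{120 \left(-16360\right)}} = \frac{1}{82222 + \frac{2137679}{120} \left(- \frac{1}{16360}\right)} = \frac{1}{82222 - \frac{2137679}{1963200}} = \frac{1}{\frac{161416092721}{1963200}} = \frac{1963200}{161416092721}$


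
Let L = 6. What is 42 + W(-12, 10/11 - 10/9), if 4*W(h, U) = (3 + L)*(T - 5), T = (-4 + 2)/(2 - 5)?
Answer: 129/4 ≈ 32.250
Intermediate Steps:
T = ⅔ (T = -2/(-3) = -2*(-⅓) = ⅔ ≈ 0.66667)
W(h, U) = -39/4 (W(h, U) = ((3 + 6)*(⅔ - 5))/4 = (9*(-13/3))/4 = (¼)*(-39) = -39/4)
42 + W(-12, 10/11 - 10/9) = 42 - 39/4 = 129/4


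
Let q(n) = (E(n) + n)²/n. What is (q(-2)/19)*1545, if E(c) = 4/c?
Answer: -12360/19 ≈ -650.53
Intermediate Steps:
q(n) = (n + 4/n)²/n (q(n) = (4/n + n)²/n = (n + 4/n)²/n)
(q(-2)/19)*1545 = (((4 + (-2)²)²/(-2)³)/19)*1545 = (-(4 + 4)²/8*(1/19))*1545 = (-⅛*8²*(1/19))*1545 = (-⅛*64*(1/19))*1545 = -8*1/19*1545 = -8/19*1545 = -12360/19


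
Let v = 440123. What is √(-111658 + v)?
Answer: √328465 ≈ 573.12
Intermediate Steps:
√(-111658 + v) = √(-111658 + 440123) = √328465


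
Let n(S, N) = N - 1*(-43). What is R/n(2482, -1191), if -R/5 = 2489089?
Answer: 12445445/1148 ≈ 10841.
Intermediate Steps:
R = -12445445 (R = -5*2489089 = -12445445)
n(S, N) = 43 + N (n(S, N) = N + 43 = 43 + N)
R/n(2482, -1191) = -12445445/(43 - 1191) = -12445445/(-1148) = -12445445*(-1/1148) = 12445445/1148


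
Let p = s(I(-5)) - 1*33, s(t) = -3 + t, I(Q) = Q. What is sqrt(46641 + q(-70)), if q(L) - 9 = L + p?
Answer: 3*sqrt(5171) ≈ 215.73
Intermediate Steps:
p = -41 (p = (-3 - 5) - 1*33 = -8 - 33 = -41)
q(L) = -32 + L (q(L) = 9 + (L - 41) = 9 + (-41 + L) = -32 + L)
sqrt(46641 + q(-70)) = sqrt(46641 + (-32 - 70)) = sqrt(46641 - 102) = sqrt(46539) = 3*sqrt(5171)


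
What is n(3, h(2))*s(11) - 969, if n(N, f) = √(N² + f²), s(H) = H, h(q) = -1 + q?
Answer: -969 + 11*√10 ≈ -934.21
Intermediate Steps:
n(3, h(2))*s(11) - 969 = √(3² + (-1 + 2)²)*11 - 969 = √(9 + 1²)*11 - 969 = √(9 + 1)*11 - 969 = √10*11 - 969 = 11*√10 - 969 = -969 + 11*√10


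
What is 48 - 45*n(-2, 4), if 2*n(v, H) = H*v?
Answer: 228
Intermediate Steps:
n(v, H) = H*v/2 (n(v, H) = (H*v)/2 = H*v/2)
48 - 45*n(-2, 4) = 48 - 45*4*(-2)/2 = 48 - 45*(-4) = 48 + 180 = 228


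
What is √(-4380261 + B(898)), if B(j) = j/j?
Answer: 2*I*√1095065 ≈ 2092.9*I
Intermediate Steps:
B(j) = 1
√(-4380261 + B(898)) = √(-4380261 + 1) = √(-4380260) = 2*I*√1095065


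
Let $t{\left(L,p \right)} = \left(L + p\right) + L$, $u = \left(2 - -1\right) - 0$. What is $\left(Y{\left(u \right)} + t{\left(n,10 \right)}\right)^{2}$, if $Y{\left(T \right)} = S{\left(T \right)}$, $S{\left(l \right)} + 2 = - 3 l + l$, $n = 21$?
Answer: $1936$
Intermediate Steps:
$S{\left(l \right)} = -2 - 2 l$ ($S{\left(l \right)} = -2 + \left(- 3 l + l\right) = -2 - 2 l$)
$u = 3$ ($u = \left(2 + 1\right) + 0 = 3 + 0 = 3$)
$Y{\left(T \right)} = -2 - 2 T$
$t{\left(L,p \right)} = p + 2 L$
$\left(Y{\left(u \right)} + t{\left(n,10 \right)}\right)^{2} = \left(\left(-2 - 6\right) + \left(10 + 2 \cdot 21\right)\right)^{2} = \left(\left(-2 - 6\right) + \left(10 + 42\right)\right)^{2} = \left(-8 + 52\right)^{2} = 44^{2} = 1936$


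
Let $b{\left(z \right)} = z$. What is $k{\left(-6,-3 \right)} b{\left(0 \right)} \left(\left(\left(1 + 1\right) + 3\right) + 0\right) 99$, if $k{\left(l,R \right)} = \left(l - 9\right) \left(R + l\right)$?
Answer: $0$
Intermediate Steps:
$k{\left(l,R \right)} = \left(-9 + l\right) \left(R + l\right)$
$k{\left(-6,-3 \right)} b{\left(0 \right)} \left(\left(\left(1 + 1\right) + 3\right) + 0\right) 99 = \left(\left(-6\right)^{2} - -27 - -54 - -18\right) 0 \left(\left(\left(1 + 1\right) + 3\right) + 0\right) 99 = \left(36 + 27 + 54 + 18\right) 0 \left(\left(2 + 3\right) + 0\right) 99 = 135 \cdot 0 \left(5 + 0\right) 99 = 135 \cdot 0 \cdot 5 \cdot 99 = 135 \cdot 0 \cdot 99 = 0 \cdot 99 = 0$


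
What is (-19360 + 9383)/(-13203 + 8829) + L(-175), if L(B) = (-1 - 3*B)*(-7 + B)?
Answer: -417129655/4374 ≈ -95366.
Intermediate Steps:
(-19360 + 9383)/(-13203 + 8829) + L(-175) = (-19360 + 9383)/(-13203 + 8829) + (7 - 3*(-175)**2 + 20*(-175)) = -9977/(-4374) + (7 - 3*30625 - 3500) = -9977*(-1/4374) + (7 - 91875 - 3500) = 9977/4374 - 95368 = -417129655/4374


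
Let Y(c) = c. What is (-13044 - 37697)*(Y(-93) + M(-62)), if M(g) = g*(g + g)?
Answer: -385377895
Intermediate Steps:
M(g) = 2*g² (M(g) = g*(2*g) = 2*g²)
(-13044 - 37697)*(Y(-93) + M(-62)) = (-13044 - 37697)*(-93 + 2*(-62)²) = -50741*(-93 + 2*3844) = -50741*(-93 + 7688) = -50741*7595 = -385377895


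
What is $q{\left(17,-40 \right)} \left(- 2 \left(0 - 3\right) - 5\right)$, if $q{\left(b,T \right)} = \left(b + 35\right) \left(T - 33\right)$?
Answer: $-3796$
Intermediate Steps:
$q{\left(b,T \right)} = \left(-33 + T\right) \left(35 + b\right)$ ($q{\left(b,T \right)} = \left(35 + b\right) \left(-33 + T\right) = \left(-33 + T\right) \left(35 + b\right)$)
$q{\left(17,-40 \right)} \left(- 2 \left(0 - 3\right) - 5\right) = \left(-1155 - 561 + 35 \left(-40\right) - 680\right) \left(- 2 \left(0 - 3\right) - 5\right) = \left(-1155 - 561 - 1400 - 680\right) \left(- 2 \left(0 - 3\right) - 5\right) = - 3796 \left(\left(-2\right) \left(-3\right) - 5\right) = - 3796 \left(6 - 5\right) = \left(-3796\right) 1 = -3796$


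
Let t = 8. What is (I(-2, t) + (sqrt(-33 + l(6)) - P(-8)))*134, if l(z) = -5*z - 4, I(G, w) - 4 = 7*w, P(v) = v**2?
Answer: -536 + 134*I*sqrt(67) ≈ -536.0 + 1096.8*I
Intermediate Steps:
I(G, w) = 4 + 7*w
l(z) = -4 - 5*z
(I(-2, t) + (sqrt(-33 + l(6)) - P(-8)))*134 = ((4 + 7*8) + (sqrt(-33 + (-4 - 5*6)) - 1*(-8)**2))*134 = ((4 + 56) + (sqrt(-33 + (-4 - 30)) - 1*64))*134 = (60 + (sqrt(-33 - 34) - 64))*134 = (60 + (sqrt(-67) - 64))*134 = (60 + (I*sqrt(67) - 64))*134 = (60 + (-64 + I*sqrt(67)))*134 = (-4 + I*sqrt(67))*134 = -536 + 134*I*sqrt(67)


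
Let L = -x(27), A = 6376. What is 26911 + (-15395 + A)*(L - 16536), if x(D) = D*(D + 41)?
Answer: 165723979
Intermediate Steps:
x(D) = D*(41 + D)
L = -1836 (L = -27*(41 + 27) = -27*68 = -1*1836 = -1836)
26911 + (-15395 + A)*(L - 16536) = 26911 + (-15395 + 6376)*(-1836 - 16536) = 26911 - 9019*(-18372) = 26911 + 165697068 = 165723979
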